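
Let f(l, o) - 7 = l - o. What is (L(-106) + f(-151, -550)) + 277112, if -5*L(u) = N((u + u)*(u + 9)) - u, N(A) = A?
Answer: 273384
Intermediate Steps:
f(l, o) = 7 + l - o (f(l, o) = 7 + (l - o) = 7 + l - o)
L(u) = u/5 - 2*u*(9 + u)/5 (L(u) = -((u + u)*(u + 9) - u)/5 = -((2*u)*(9 + u) - u)/5 = -(2*u*(9 + u) - u)/5 = -(-u + 2*u*(9 + u))/5 = u/5 - 2*u*(9 + u)/5)
(L(-106) + f(-151, -550)) + 277112 = ((⅕)*(-106)*(-17 - 2*(-106)) + (7 - 151 - 1*(-550))) + 277112 = ((⅕)*(-106)*(-17 + 212) + (7 - 151 + 550)) + 277112 = ((⅕)*(-106)*195 + 406) + 277112 = (-4134 + 406) + 277112 = -3728 + 277112 = 273384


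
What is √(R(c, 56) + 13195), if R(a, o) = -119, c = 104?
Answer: 2*√3269 ≈ 114.35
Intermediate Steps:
√(R(c, 56) + 13195) = √(-119 + 13195) = √13076 = 2*√3269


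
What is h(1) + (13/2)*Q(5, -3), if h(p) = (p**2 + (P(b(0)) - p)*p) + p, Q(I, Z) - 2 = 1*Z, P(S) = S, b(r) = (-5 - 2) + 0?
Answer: -25/2 ≈ -12.500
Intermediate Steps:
b(r) = -7 (b(r) = -7 + 0 = -7)
Q(I, Z) = 2 + Z (Q(I, Z) = 2 + 1*Z = 2 + Z)
h(p) = p + p**2 + p*(-7 - p) (h(p) = (p**2 + (-7 - p)*p) + p = (p**2 + p*(-7 - p)) + p = p + p**2 + p*(-7 - p))
h(1) + (13/2)*Q(5, -3) = -6*1 + (13/2)*(2 - 3) = -6 + (13*(1/2))*(-1) = -6 + (13/2)*(-1) = -6 - 13/2 = -25/2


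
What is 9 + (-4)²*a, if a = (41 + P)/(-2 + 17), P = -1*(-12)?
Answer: 983/15 ≈ 65.533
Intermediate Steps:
P = 12
a = 53/15 (a = (41 + 12)/(-2 + 17) = 53/15 ≈ 3.5333)
9 + (-4)²*a = 9 + (-4)²*(53/15) = 9 + 16*(53/15) = 9 + 848/15 = 983/15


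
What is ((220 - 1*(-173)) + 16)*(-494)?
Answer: -202046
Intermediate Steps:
((220 - 1*(-173)) + 16)*(-494) = ((220 + 173) + 16)*(-494) = (393 + 16)*(-494) = 409*(-494) = -202046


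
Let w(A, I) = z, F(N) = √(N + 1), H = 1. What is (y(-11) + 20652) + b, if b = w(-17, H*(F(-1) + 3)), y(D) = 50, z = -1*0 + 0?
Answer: 20702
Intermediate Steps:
z = 0 (z = 0 + 0 = 0)
F(N) = √(1 + N)
w(A, I) = 0
b = 0
(y(-11) + 20652) + b = (50 + 20652) + 0 = 20702 + 0 = 20702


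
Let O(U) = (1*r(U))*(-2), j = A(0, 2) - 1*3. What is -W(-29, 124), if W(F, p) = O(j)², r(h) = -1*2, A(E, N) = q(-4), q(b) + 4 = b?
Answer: -16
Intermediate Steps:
q(b) = -4 + b
A(E, N) = -8 (A(E, N) = -4 - 4 = -8)
r(h) = -2
j = -11 (j = -8 - 1*3 = -8 - 3 = -11)
O(U) = 4 (O(U) = (1*(-2))*(-2) = -2*(-2) = 4)
W(F, p) = 16 (W(F, p) = 4² = 16)
-W(-29, 124) = -1*16 = -16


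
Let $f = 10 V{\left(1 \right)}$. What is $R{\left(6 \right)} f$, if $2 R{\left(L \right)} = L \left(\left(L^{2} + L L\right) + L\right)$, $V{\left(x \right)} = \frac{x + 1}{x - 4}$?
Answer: $-1560$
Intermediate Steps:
$V{\left(x \right)} = \frac{1 + x}{-4 + x}$
$R{\left(L \right)} = \frac{L \left(L + 2 L^{2}\right)}{2}$ ($R{\left(L \right)} = \frac{L \left(\left(L^{2} + L L\right) + L\right)}{2} = \frac{L \left(\left(L^{2} + L^{2}\right) + L\right)}{2} = \frac{L \left(2 L^{2} + L\right)}{2} = \frac{L \left(L + 2 L^{2}\right)}{2}$)
$f = - \frac{20}{3}$ ($f = 10 \frac{1 + 1}{-4 + 1} = 10 \frac{1}{-3} \cdot 2 = 10 \left(\left(- \frac{1}{3}\right) 2\right) = 10 \left(- \frac{2}{3}\right) = - \frac{20}{3} \approx -6.6667$)
$R{\left(6 \right)} f = 6^{2} \left(\frac{1}{2} + 6\right) \left(- \frac{20}{3}\right) = 36 \cdot \frac{13}{2} \left(- \frac{20}{3}\right) = 234 \left(- \frac{20}{3}\right) = -1560$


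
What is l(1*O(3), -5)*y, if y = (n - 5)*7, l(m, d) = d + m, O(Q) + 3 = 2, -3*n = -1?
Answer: 196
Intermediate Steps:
n = ⅓ (n = -⅓*(-1) = ⅓ ≈ 0.33333)
O(Q) = -1 (O(Q) = -3 + 2 = -1)
y = -98/3 (y = (⅓ - 5)*7 = -14/3*7 = -98/3 ≈ -32.667)
l(1*O(3), -5)*y = (-5 + 1*(-1))*(-98/3) = (-5 - 1)*(-98/3) = -6*(-98/3) = 196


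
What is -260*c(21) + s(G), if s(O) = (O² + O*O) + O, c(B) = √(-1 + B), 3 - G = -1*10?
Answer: 351 - 520*√5 ≈ -811.76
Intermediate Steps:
G = 13 (G = 3 - (-1)*10 = 3 - 1*(-10) = 3 + 10 = 13)
s(O) = O + 2*O² (s(O) = (O² + O²) + O = 2*O² + O = O + 2*O²)
-260*c(21) + s(G) = -260*√(-1 + 21) + 13*(1 + 2*13) = -520*√5 + 13*(1 + 26) = -520*√5 + 13*27 = -520*√5 + 351 = 351 - 520*√5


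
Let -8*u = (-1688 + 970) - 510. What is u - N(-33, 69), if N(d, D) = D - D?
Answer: 307/2 ≈ 153.50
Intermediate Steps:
N(d, D) = 0
u = 307/2 (u = -((-1688 + 970) - 510)/8 = -(-718 - 510)/8 = -1/8*(-1228) = 307/2 ≈ 153.50)
u - N(-33, 69) = 307/2 - 1*0 = 307/2 + 0 = 307/2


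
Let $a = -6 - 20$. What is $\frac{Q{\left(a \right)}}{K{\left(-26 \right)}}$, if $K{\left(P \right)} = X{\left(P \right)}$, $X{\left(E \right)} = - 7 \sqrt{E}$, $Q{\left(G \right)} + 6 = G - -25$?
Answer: $- \frac{i \sqrt{26}}{26} \approx - 0.19612 i$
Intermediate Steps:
$a = -26$ ($a = -6 - 20 = -26$)
$Q{\left(G \right)} = 19 + G$ ($Q{\left(G \right)} = -6 + \left(G - -25\right) = -6 + \left(G + 25\right) = -6 + \left(25 + G\right) = 19 + G$)
$K{\left(P \right)} = - 7 \sqrt{P}$
$\frac{Q{\left(a \right)}}{K{\left(-26 \right)}} = \frac{19 - 26}{\left(-7\right) \sqrt{-26}} = - \frac{7}{\left(-7\right) i \sqrt{26}} = - 7 \frac{i \sqrt{26}}{182} = - \frac{i \sqrt{26}}{26}$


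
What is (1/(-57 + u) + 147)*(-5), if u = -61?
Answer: -86725/118 ≈ -734.96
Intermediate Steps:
(1/(-57 + u) + 147)*(-5) = (1/(-57 - 61) + 147)*(-5) = (1/(-118) + 147)*(-5) = (-1/118 + 147)*(-5) = (17345/118)*(-5) = -86725/118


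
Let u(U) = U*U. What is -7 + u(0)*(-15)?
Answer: -7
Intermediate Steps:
u(U) = U**2
-7 + u(0)*(-15) = -7 + 0**2*(-15) = -7 + 0*(-15) = -7 + 0 = -7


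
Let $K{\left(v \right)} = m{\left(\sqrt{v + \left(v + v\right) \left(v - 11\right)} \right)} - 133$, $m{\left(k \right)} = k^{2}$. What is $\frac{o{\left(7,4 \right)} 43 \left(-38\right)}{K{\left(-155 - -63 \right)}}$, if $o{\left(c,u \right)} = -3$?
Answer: $\frac{4902}{18727} \approx 0.26176$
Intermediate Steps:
$K{\left(v \right)} = -133 + v + 2 v \left(-11 + v\right)$ ($K{\left(v \right)} = \left(\sqrt{v + \left(v + v\right) \left(v - 11\right)}\right)^{2} - 133 = \left(\sqrt{v + 2 v \left(-11 + v\right)}\right)^{2} - 133 = \left(v + 2 v \left(-11 + v\right)\right) - 133 = -133 + v + 2 v \left(-11 + v\right)$)
$\frac{o{\left(7,4 \right)} 43 \left(-38\right)}{K{\left(-155 - -63 \right)}} = \frac{\left(-3\right) 43 \left(-38\right)}{-133 + \left(-155 - -63\right) \left(-21 + 2 \left(-155 - -63\right)\right)} = \frac{\left(-129\right) \left(-38\right)}{-133 + \left(-155 + 63\right) \left(-21 + 2 \left(-155 + 63\right)\right)} = \frac{4902}{-133 - 92 \left(-21 + 2 \left(-92\right)\right)} = \frac{4902}{-133 - 92 \left(-21 - 184\right)} = \frac{4902}{-133 - -18860} = \frac{4902}{-133 + 18860} = \frac{4902}{18727}$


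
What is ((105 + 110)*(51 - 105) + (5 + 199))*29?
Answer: -330774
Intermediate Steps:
((105 + 110)*(51 - 105) + (5 + 199))*29 = (215*(-54) + 204)*29 = (-11610 + 204)*29 = -11406*29 = -330774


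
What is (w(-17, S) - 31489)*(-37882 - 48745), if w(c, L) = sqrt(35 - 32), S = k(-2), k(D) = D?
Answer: 2727797603 - 86627*sqrt(3) ≈ 2.7276e+9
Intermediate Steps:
S = -2
w(c, L) = sqrt(3)
(w(-17, S) - 31489)*(-37882 - 48745) = (sqrt(3) - 31489)*(-37882 - 48745) = (-31489 + sqrt(3))*(-86627) = 2727797603 - 86627*sqrt(3)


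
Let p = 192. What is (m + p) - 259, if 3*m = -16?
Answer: -217/3 ≈ -72.333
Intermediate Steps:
m = -16/3 (m = (⅓)*(-16) = -16/3 ≈ -5.3333)
(m + p) - 259 = (-16/3 + 192) - 259 = 560/3 - 259 = -217/3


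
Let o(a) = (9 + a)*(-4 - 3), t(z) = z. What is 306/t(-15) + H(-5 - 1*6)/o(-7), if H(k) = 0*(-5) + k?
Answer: -1373/70 ≈ -19.614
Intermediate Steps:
o(a) = -63 - 7*a (o(a) = (9 + a)*(-7) = -63 - 7*a)
H(k) = k (H(k) = 0 + k = k)
306/t(-15) + H(-5 - 1*6)/o(-7) = 306/(-15) + (-5 - 1*6)/(-63 - 7*(-7)) = 306*(-1/15) + (-5 - 6)/(-63 + 49) = -102/5 - 11/(-14) = -102/5 - 11*(-1/14) = -102/5 + 11/14 = -1373/70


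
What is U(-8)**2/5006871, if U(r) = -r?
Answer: 64/5006871 ≈ 1.2782e-5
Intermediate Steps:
U(-8)**2/5006871 = (-1*(-8))**2/5006871 = 8**2*(1/5006871) = 64*(1/5006871) = 64/5006871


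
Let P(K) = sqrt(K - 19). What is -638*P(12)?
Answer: -638*I*sqrt(7) ≈ -1688.0*I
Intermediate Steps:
P(K) = sqrt(-19 + K)
-638*P(12) = -638*sqrt(-19 + 12) = -638*I*sqrt(7)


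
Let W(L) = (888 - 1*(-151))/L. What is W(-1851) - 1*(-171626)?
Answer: 317678687/1851 ≈ 1.7163e+5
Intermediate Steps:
W(L) = 1039/L (W(L) = (888 + 151)/L = 1039/L)
W(-1851) - 1*(-171626) = 1039/(-1851) - 1*(-171626) = 1039*(-1/1851) + 171626 = -1039/1851 + 171626 = 317678687/1851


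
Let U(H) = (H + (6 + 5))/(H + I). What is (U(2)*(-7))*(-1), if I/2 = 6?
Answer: 13/2 ≈ 6.5000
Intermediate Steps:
I = 12 (I = 2*6 = 12)
U(H) = (11 + H)/(12 + H) (U(H) = (H + (6 + 5))/(H + 12) = (H + 11)/(12 + H) = (11 + H)/(12 + H))
(U(2)*(-7))*(-1) = (((11 + 2)/(12 + 2))*(-7))*(-1) = ((13/14)*(-7))*(-1) = -13/2*(-1) = 13/2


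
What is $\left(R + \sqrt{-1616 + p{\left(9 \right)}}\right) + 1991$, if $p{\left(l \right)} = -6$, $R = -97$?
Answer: $1894 + i \sqrt{1622} \approx 1894.0 + 40.274 i$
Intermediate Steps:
$\left(R + \sqrt{-1616 + p{\left(9 \right)}}\right) + 1991 = \left(-97 + \sqrt{-1616 - 6}\right) + 1991 = \left(-97 + \sqrt{-1622}\right) + 1991 = \left(-97 + i \sqrt{1622}\right) + 1991 = 1894 + i \sqrt{1622}$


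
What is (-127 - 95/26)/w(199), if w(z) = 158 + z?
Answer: -3397/9282 ≈ -0.36598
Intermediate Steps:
(-127 - 95/26)/w(199) = (-127 - 95/26)/(158 + 199) = (-127 + (1/26)*(-95))/357 = (-127 - 95/26)*(1/357) = -3397/26*1/357 = -3397/9282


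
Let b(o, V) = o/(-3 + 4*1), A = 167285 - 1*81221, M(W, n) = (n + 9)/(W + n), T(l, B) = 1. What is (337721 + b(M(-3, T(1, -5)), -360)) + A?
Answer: 423780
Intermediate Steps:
M(W, n) = (9 + n)/(W + n)
A = 86064 (A = 167285 - 81221 = 86064)
b(o, V) = o (b(o, V) = o/(-3 + 4) = o/1 = o*1 = o)
(337721 + b(M(-3, T(1, -5)), -360)) + A = (337721 + (9 + 1)/(-3 + 1)) + 86064 = (337721 + 10/(-2)) + 86064 = (337721 - 1/2*10) + 86064 = (337721 - 5) + 86064 = 337716 + 86064 = 423780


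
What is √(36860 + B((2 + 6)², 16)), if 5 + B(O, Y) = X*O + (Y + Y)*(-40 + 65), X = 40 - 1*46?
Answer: √37271 ≈ 193.06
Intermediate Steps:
X = -6 (X = 40 - 46 = -6)
B(O, Y) = -5 - 6*O + 50*Y (B(O, Y) = -5 + (-6*O + (Y + Y)*(-40 + 65)) = -5 + (-6*O + (2*Y)*25) = -5 + (-6*O + 50*Y) = -5 - 6*O + 50*Y)
√(36860 + B((2 + 6)², 16)) = √(36860 + (-5 - 6*(2 + 6)² + 50*16)) = √(36860 + (-5 - 6*8² + 800)) = √(36860 + (-5 - 6*64 + 800)) = √(36860 + (-5 - 384 + 800)) = √(36860 + 411) = √37271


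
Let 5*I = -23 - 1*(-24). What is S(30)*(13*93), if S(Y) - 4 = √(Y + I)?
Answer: 4836 + 1209*√755/5 ≈ 11480.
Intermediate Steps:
I = ⅕ (I = (-23 - 1*(-24))/5 = (-23 + 24)/5 = (⅕)*1 = ⅕ ≈ 0.20000)
S(Y) = 4 + √(⅕ + Y) (S(Y) = 4 + √(Y + ⅕) = 4 + √(⅕ + Y))
S(30)*(13*93) = (4 + √(5 + 25*30)/5)*(13*93) = (4 + √(5 + 750)/5)*1209 = (4 + √755/5)*1209 = 4836 + 1209*√755/5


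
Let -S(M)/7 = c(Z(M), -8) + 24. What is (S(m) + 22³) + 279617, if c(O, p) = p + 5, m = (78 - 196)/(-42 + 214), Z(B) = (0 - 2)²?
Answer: 290118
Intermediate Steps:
Z(B) = 4 (Z(B) = (-2)² = 4)
m = -59/86 (m = -118/172 = -118*1/172 = -59/86 ≈ -0.68605)
c(O, p) = 5 + p
S(M) = -147 (S(M) = -7*((5 - 8) + 24) = -7*(-3 + 24) = -7*21 = -147)
(S(m) + 22³) + 279617 = (-147 + 22³) + 279617 = (-147 + 10648) + 279617 = 10501 + 279617 = 290118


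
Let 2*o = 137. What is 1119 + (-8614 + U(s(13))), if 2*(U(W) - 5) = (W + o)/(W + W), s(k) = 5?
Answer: -299453/40 ≈ -7486.3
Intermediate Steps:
o = 137/2 (o = (1/2)*137 = 137/2 ≈ 68.500)
U(W) = 5 + (137/2 + W)/(4*W) (U(W) = 5 + ((W + 137/2)/(W + W))/2 = 5 + ((137/2 + W)/((2*W)))/2 = 5 + ((137/2 + W)*(1/(2*W)))/2 = 5 + ((137/2 + W)/(2*W))/2 = 5 + (137/2 + W)/(4*W))
1119 + (-8614 + U(s(13))) = 1119 + (-8614 + (1/8)*(137 + 42*5)/5) = 1119 + (-8614 + (1/8)*(1/5)*(137 + 210)) = 1119 + (-8614 + (1/8)*(1/5)*347) = 1119 + (-8614 + 347/40) = 1119 - 344213/40 = -299453/40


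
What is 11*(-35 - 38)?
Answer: -803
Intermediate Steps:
11*(-35 - 38) = 11*(-73) = -803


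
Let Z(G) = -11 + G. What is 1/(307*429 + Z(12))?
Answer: 1/131704 ≈ 7.5928e-6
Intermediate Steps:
1/(307*429 + Z(12)) = 1/(307*429 + (-11 + 12)) = 1/(131703 + 1) = 1/131704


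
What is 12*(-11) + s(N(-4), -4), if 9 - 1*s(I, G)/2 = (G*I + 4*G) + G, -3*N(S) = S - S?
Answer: -74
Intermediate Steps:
N(S) = 0 (N(S) = -(S - S)/3 = -⅓*0 = 0)
s(I, G) = 18 - 10*G - 2*G*I (s(I, G) = 18 - 2*((G*I + 4*G) + G) = 18 - 2*((4*G + G*I) + G) = 18 - 2*(5*G + G*I) = 18 + (-10*G - 2*G*I) = 18 - 10*G - 2*G*I)
12*(-11) + s(N(-4), -4) = 12*(-11) + (18 - 10*(-4) - 2*(-4)*0) = -132 + (18 + 40 + 0) = -132 + 58 = -74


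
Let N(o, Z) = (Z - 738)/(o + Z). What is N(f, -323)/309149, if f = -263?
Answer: 1061/181161314 ≈ 5.8567e-6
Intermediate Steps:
N(o, Z) = (-738 + Z)/(Z + o)
N(f, -323)/309149 = ((-738 - 323)/(-323 - 263))/309149 = (-1061/(-586))*(1/309149) = -1/586*(-1061)*(1/309149) = (1061/586)*(1/309149) = 1061/181161314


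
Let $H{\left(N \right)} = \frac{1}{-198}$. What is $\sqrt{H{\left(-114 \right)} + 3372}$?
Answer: $\frac{\sqrt{14688410}}{66} \approx 58.069$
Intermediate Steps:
$H{\left(N \right)} = - \frac{1}{198}$
$\sqrt{H{\left(-114 \right)} + 3372} = \sqrt{- \frac{1}{198} + 3372} = \sqrt{\frac{667655}{198}} = \frac{\sqrt{14688410}}{66}$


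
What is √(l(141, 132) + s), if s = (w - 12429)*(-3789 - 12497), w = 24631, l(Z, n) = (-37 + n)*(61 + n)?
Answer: I*√198703437 ≈ 14096.0*I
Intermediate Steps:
s = -198721772 (s = (24631 - 12429)*(-3789 - 12497) = 12202*(-16286) = -198721772)
√(l(141, 132) + s) = √((-2257 + 132² + 24*132) - 198721772) = √((-2257 + 17424 + 3168) - 198721772) = √(18335 - 198721772) = √(-198703437) = I*√198703437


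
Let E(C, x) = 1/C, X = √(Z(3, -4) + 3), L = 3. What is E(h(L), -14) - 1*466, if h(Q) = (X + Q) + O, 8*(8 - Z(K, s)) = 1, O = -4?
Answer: -36806/79 + 2*√174/79 ≈ -465.56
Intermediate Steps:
Z(K, s) = 63/8 (Z(K, s) = 8 - ⅛*1 = 8 - ⅛ = 63/8)
X = √174/4 (X = √(63/8 + 3) = √(87/8) = √174/4 ≈ 3.2977)
h(Q) = -4 + Q + √174/4 (h(Q) = (√174/4 + Q) - 4 = (Q + √174/4) - 4 = -4 + Q + √174/4)
E(h(L), -14) - 1*466 = 1/(-4 + 3 + √174/4) - 1*466 = 1/(-1 + √174/4) - 466 = -466 + 1/(-1 + √174/4)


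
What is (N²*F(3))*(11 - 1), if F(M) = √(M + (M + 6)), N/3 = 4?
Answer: 2880*√3 ≈ 4988.3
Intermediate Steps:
N = 12 (N = 3*4 = 12)
F(M) = √(6 + 2*M) (F(M) = √(M + (6 + M)) = √(6 + 2*M))
(N²*F(3))*(11 - 1) = (12²*√(6 + 2*3))*(11 - 1) = (144*√(6 + 6))*10 = (144*√12)*10 = (144*(2*√3))*10 = (288*√3)*10 = 2880*√3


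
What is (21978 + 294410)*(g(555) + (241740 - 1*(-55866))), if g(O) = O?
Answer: 94334562468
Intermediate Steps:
(21978 + 294410)*(g(555) + (241740 - 1*(-55866))) = (21978 + 294410)*(555 + (241740 - 1*(-55866))) = 316388*(555 + (241740 + 55866)) = 316388*(555 + 297606) = 316388*298161 = 94334562468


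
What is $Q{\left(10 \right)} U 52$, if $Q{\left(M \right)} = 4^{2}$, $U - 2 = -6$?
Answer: $-3328$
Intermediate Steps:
$U = -4$ ($U = 2 - 6 = -4$)
$Q{\left(M \right)} = 16$
$Q{\left(10 \right)} U 52 = 16 \left(-4\right) 52 = \left(-64\right) 52 = -3328$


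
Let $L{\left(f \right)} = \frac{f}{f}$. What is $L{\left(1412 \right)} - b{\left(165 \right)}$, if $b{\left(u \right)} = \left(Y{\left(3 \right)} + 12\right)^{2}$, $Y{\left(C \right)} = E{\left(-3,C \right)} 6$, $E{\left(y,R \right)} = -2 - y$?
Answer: $-323$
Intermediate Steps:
$L{\left(f \right)} = 1$
$Y{\left(C \right)} = 6$ ($Y{\left(C \right)} = \left(-2 - -3\right) 6 = \left(-2 + 3\right) 6 = 1 \cdot 6 = 6$)
$b{\left(u \right)} = 324$ ($b{\left(u \right)} = \left(6 + 12\right)^{2} = 18^{2} = 324$)
$L{\left(1412 \right)} - b{\left(165 \right)} = 1 - 324 = -323$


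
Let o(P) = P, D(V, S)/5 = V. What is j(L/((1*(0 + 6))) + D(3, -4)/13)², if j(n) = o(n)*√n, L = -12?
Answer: -1331/2197 ≈ -0.60583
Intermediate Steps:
D(V, S) = 5*V
j(n) = n^(3/2) (j(n) = n*√n = n^(3/2))
j(L/((1*(0 + 6))) + D(3, -4)/13)² = ((-12/(0 + 6) + (5*3)/13)^(3/2))² = ((-12/(1*6) + 15*(1/13))^(3/2))² = ((-12/6 + 15/13)^(3/2))² = ((-12*⅙ + 15/13)^(3/2))² = ((-2 + 15/13)^(3/2))² = ((-11/13)^(3/2))² = (-11*I*√143/169)² = -1331/2197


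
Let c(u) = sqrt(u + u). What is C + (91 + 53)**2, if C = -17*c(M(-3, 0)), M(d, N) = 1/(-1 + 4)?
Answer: 20736 - 17*sqrt(6)/3 ≈ 20722.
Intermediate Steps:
M(d, N) = 1/3
c(u) = sqrt(2)*sqrt(u) (c(u) = sqrt(2*u) = sqrt(2)*sqrt(u))
C = -17*sqrt(6)/3 (C = -17*sqrt(2)*sqrt(1/3) = -17*sqrt(2)*sqrt(3)/3 = -17*sqrt(6)/3 ≈ -13.880)
C + (91 + 53)**2 = -17*sqrt(6)/3 + (91 + 53)**2 = -17*sqrt(6)/3 + 144**2 = -17*sqrt(6)/3 + 20736 = 20736 - 17*sqrt(6)/3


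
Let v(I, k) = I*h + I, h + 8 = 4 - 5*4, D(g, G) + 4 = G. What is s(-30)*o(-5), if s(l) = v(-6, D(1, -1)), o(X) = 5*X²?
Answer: 17250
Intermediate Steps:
D(g, G) = -4 + G
h = -24 (h = -8 + (4 - 5*4) = -8 + (4 - 20) = -8 - 16 = -24)
v(I, k) = -23*I (v(I, k) = I*(-24) + I = -24*I + I = -23*I)
s(l) = 138 (s(l) = -23*(-6) = 138)
s(-30)*o(-5) = 138*(5*(-5)²) = 138*(5*25) = 138*125 = 17250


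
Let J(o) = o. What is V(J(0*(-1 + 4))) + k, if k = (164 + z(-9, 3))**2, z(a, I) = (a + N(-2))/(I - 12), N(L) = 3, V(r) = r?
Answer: 244036/9 ≈ 27115.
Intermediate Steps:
z(a, I) = (3 + a)/(-12 + I) (z(a, I) = (a + 3)/(I - 12) = (3 + a)/(-12 + I))
k = 244036/9 (k = (164 + (3 - 9)/(-12 + 3))**2 = (164 - 6/(-9))**2 = (164 - 1/9*(-6))**2 = (164 + 2/3)**2 = (494/3)**2 = 244036/9 ≈ 27115.)
V(J(0*(-1 + 4))) + k = 0*(-1 + 4) + 244036/9 = 0*3 + 244036/9 = 0 + 244036/9 = 244036/9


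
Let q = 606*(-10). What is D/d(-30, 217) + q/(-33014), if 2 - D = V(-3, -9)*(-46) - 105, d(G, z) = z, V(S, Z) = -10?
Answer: -5169461/3582019 ≈ -1.4432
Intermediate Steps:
q = -6060
D = -353 (D = 2 - (-10*(-46) - 105) = 2 - (460 - 105) = 2 - 1*355 = 2 - 355 = -353)
D/d(-30, 217) + q/(-33014) = -353/217 - 6060/(-33014) = -353*1/217 - 6060*(-1/33014) = -353/217 + 3030/16507 = -5169461/3582019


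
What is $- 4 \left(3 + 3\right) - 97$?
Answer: $-121$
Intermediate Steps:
$- 4 \left(3 + 3\right) - 97 = - 4 \cdot 6 - 97 = \left(-1\right) 24 - 97 = -24 - 97 = -121$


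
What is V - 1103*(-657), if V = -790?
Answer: 723881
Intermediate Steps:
V - 1103*(-657) = -790 - 1103*(-657) = -790 + 724671 = 723881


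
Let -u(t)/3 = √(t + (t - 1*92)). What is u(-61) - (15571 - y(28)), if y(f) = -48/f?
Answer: -109009/7 - 3*I*√214 ≈ -15573.0 - 43.886*I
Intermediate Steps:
u(t) = -3*√(-92 + 2*t) (u(t) = -3*√(t + (t - 1*92)) = -3*√(t + (t - 92)) = -3*√(t + (-92 + t)) = -3*√(-92 + 2*t))
u(-61) - (15571 - y(28)) = -3*√(-92 + 2*(-61)) - (15571 - (-48)/28) = -3*√(-92 - 122) - (15571 - (-48)/28) = -3*I*√214 - (15571 - 1*(-12/7)) = -3*I*√214 - (15571 + 12/7) = -3*I*√214 - 1*109009/7 = -3*I*√214 - 109009/7 = -109009/7 - 3*I*√214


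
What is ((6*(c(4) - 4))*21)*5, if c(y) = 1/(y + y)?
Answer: -9765/4 ≈ -2441.3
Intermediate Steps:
c(y) = 1/(2*y)
((6*(c(4) - 4))*21)*5 = ((6*((½)/4 - 4))*21)*5 = ((6*((½)*(¼) - 4))*21)*5 = ((6*(⅛ - 4))*21)*5 = ((6*(-31/8))*21)*5 = -93/4*21*5 = -1953/4*5 = -9765/4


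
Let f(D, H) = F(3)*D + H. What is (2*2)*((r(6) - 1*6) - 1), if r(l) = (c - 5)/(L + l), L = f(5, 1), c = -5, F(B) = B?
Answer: -328/11 ≈ -29.818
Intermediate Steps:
f(D, H) = H + 3*D (f(D, H) = 3*D + H = H + 3*D)
L = 16 (L = 1 + 3*5 = 1 + 15 = 16)
r(l) = -10/(16 + l) (r(l) = (-5 - 5)/(16 + l) = -10/(16 + l))
(2*2)*((r(6) - 1*6) - 1) = (2*2)*((-10/(16 + 6) - 1*6) - 1) = 4*((-10/22 - 6) - 1) = 4*((-10*1/22 - 6) - 1) = 4*((-5/11 - 6) - 1) = 4*(-71/11 - 1) = 4*(-82/11) = -328/11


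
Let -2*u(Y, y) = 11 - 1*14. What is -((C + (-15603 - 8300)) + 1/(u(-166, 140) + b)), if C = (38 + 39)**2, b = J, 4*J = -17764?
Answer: 159591148/8879 ≈ 17974.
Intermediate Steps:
J = -4441 (J = (1/4)*(-17764) = -4441)
u(Y, y) = 3/2 (u(Y, y) = -(11 - 1*14)/2 = -(11 - 14)/2 = -1/2*(-3) = 3/2)
b = -4441
C = 5929 (C = 77**2 = 5929)
-((C + (-15603 - 8300)) + 1/(u(-166, 140) + b)) = -((5929 + (-15603 - 8300)) + 1/(3/2 - 4441)) = -((5929 - 23903) + 1/(-8879/2)) = -(-17974 - 2/8879) = -1*(-159591148/8879) = 159591148/8879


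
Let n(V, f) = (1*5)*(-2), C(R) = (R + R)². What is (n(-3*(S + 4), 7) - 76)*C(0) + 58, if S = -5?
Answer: 58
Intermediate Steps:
C(R) = 4*R² (C(R) = (2*R)² = 4*R²)
n(V, f) = -10 (n(V, f) = 5*(-2) = -10)
(n(-3*(S + 4), 7) - 76)*C(0) + 58 = (-10 - 76)*(4*0²) + 58 = -344*0 + 58 = -86*0 + 58 = 0 + 58 = 58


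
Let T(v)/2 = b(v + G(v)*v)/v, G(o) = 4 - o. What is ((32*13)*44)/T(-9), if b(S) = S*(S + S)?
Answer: -1144/441 ≈ -2.5941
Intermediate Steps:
b(S) = 2*S**2 (b(S) = S*(2*S) = 2*S**2)
T(v) = 4*(v + v*(4 - v))**2/v (T(v) = 2*((2*(v + (4 - v)*v)**2)/v) = 2*((2*(v + v*(4 - v))**2)/v) = 2*(2*(v + v*(4 - v))**2/v) = 4*(v + v*(4 - v))**2/v)
((32*13)*44)/T(-9) = ((32*13)*44)/((4*(-9)*(-5 - 9)**2)) = (416*44)/((4*(-9)*(-14)**2)) = 18304/((4*(-9)*196)) = 18304/(-7056) = 18304*(-1/7056) = -1144/441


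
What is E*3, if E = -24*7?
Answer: -504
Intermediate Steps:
E = -168
E*3 = -168*3 = -504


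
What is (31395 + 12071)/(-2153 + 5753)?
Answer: 21733/1800 ≈ 12.074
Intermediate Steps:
(31395 + 12071)/(-2153 + 5753) = 43466/3600 = 43466*(1/3600) = 21733/1800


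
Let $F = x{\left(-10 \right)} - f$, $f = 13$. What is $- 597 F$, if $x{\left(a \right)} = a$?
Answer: $13731$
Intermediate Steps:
$F = -23$ ($F = -10 - 13 = -23$)
$- 597 F = \left(-597\right) \left(-23\right) = 13731$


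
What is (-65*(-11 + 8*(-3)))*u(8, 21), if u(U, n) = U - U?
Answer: 0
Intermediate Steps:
u(U, n) = 0
(-65*(-11 + 8*(-3)))*u(8, 21) = -65*(-11 + 8*(-3))*0 = -65*(-11 - 24)*0 = -65*(-35)*0 = 2275*0 = 0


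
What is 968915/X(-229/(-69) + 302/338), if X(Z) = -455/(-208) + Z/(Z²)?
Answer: 47593104800/119111 ≈ 3.9957e+5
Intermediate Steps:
X(Z) = 35/16 + 1/Z (X(Z) = -455*(-1/208) + Z/Z² = 35/16 + 1/Z)
968915/X(-229/(-69) + 302/338) = 968915/(35/16 + 1/(-229/(-69) + 302/338)) = 968915/(35/16 + 1/(-229*(-1/69) + 302*(1/338))) = 968915/(35/16 + 1/(229/69 + 151/169)) = 968915/(35/16 + 1/(49120/11661)) = 968915/(35/16 + 11661/49120) = 968915/(119111/49120) = 968915*(49120/119111) = 47593104800/119111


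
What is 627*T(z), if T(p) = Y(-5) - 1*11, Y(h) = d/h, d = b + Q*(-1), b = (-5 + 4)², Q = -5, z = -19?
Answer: -38247/5 ≈ -7649.4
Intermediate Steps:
b = 1 (b = (-1)² = 1)
d = 6 (d = 1 - 5*(-1) = 1 + 5 = 6)
Y(h) = 6/h
T(p) = -61/5 (T(p) = 6/(-5) - 1*11 = 6*(-⅕) - 11 = -6/5 - 11 = -61/5)
627*T(z) = 627*(-61/5) = -38247/5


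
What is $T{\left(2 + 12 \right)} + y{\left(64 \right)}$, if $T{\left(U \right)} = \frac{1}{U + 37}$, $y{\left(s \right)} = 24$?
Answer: $\frac{1225}{51} \approx 24.02$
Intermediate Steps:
$T{\left(U \right)} = \frac{1}{37 + U}$
$T{\left(2 + 12 \right)} + y{\left(64 \right)} = \frac{1}{37 + \left(2 + 12\right)} + 24 = \frac{1}{37 + 14} + 24 = \frac{1}{51} + 24 = \frac{1225}{51}$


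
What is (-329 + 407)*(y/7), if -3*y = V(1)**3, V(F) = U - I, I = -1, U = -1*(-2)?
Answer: -702/7 ≈ -100.29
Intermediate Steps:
U = 2
V(F) = 3 (V(F) = 2 - 1*(-1) = 2 + 1 = 3)
y = -9 (y = -1/3*3**3 = -1/3*27 = -9)
(-329 + 407)*(y/7) = (-329 + 407)*(-9/7) = 78*(-9*1/7) = 78*(-9/7) = -702/7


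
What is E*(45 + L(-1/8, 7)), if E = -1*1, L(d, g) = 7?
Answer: -52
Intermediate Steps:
E = -1
E*(45 + L(-1/8, 7)) = -(45 + 7) = -1*52 = -52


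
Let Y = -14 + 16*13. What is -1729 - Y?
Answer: -1923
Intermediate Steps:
Y = 194 (Y = -14 + 208 = 194)
-1729 - Y = -1729 - 1*194 = -1729 - 194 = -1923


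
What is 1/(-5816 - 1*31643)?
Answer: -1/37459 ≈ -2.6696e-5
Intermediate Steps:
1/(-5816 - 1*31643) = 1/(-5816 - 31643) = 1/(-37459) = -1/37459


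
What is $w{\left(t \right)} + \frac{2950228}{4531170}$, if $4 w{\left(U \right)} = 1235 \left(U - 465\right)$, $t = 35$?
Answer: $- \frac{601566506897}{4531170} \approx -1.3276 \cdot 10^{5}$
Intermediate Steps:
$w{\left(U \right)} = - \frac{574275}{4} + \frac{1235 U}{4}$ ($w{\left(U \right)} = \frac{1235 \left(U - 465\right)}{4} = \frac{1235 \left(-465 + U\right)}{4} = \frac{-574275 + 1235 U}{4} = - \frac{574275}{4} + \frac{1235 U}{4}$)
$w{\left(t \right)} + \frac{2950228}{4531170} = \left(- \frac{574275}{4} + \frac{1235}{4} \cdot 35\right) + \frac{2950228}{4531170} = \left(- \frac{574275}{4} + \frac{43225}{4}\right) + 2950228 \cdot \frac{1}{4531170} = - \frac{265525}{2} + \frac{1475114}{2265585} = - \frac{601566506897}{4531170}$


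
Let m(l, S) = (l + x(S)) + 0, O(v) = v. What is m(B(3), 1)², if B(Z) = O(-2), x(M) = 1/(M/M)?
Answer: 1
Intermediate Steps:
x(M) = 1 (x(M) = 1/1 = 1)
B(Z) = -2
m(l, S) = 1 + l (m(l, S) = (l + 1) + 0 = (1 + l) + 0 = 1 + l)
m(B(3), 1)² = (1 - 2)² = (-1)² = 1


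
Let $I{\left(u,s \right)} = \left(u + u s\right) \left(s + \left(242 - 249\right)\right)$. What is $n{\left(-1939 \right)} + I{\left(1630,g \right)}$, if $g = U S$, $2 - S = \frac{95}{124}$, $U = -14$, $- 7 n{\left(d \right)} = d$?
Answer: $\frac{1238146569}{1922} \approx 6.442 \cdot 10^{5}$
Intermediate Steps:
$n{\left(d \right)} = - \frac{d}{7}$
$S = \frac{153}{124}$ ($S = 2 - \frac{95}{124} = \frac{153}{124} \approx 1.2339$)
$g = - \frac{1071}{62}$ ($g = \left(-14\right) \frac{153}{124} = - \frac{1071}{62} \approx -17.274$)
$I{\left(u,s \right)} = \left(-7 + s\right) \left(u + s u\right)$ ($I{\left(u,s \right)} = \left(u + s u\right) \left(s + \left(242 - 249\right)\right) = \left(u + s u\right) \left(s - 7\right) = \left(u + s u\right) \left(-7 + s\right) = \left(-7 + s\right) \left(u + s u\right)$)
$n{\left(-1939 \right)} + I{\left(1630,g \right)} = \left(- \frac{1}{7}\right) \left(-1939\right) + 1630 \left(-7 + \left(- \frac{1071}{62}\right)^{2} - - \frac{3213}{31}\right) = 277 + 1630 \left(-7 + \frac{1147041}{3844} + \frac{3213}{31}\right) = 277 + 1630 \cdot \frac{1518545}{3844} = 277 + \frac{1237614175}{1922} = \frac{1238146569}{1922}$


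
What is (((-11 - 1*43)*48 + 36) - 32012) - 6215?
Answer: -40783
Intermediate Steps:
(((-11 - 1*43)*48 + 36) - 32012) - 6215 = (((-11 - 43)*48 + 36) - 32012) - 6215 = ((-54*48 + 36) - 32012) - 6215 = ((-2592 + 36) - 32012) - 6215 = (-2556 - 32012) - 6215 = -34568 - 6215 = -40783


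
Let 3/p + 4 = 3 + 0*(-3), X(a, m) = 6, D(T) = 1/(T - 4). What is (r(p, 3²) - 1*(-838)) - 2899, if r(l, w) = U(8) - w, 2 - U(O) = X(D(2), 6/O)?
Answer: -2074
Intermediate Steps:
D(T) = 1/(-4 + T)
U(O) = -4 (U(O) = 2 - 1*6 = 2 - 6 = -4)
p = -3 (p = 3/(-4 + (3 + 0*(-3))) = 3/(-4 + (3 + 0)) = 3/(-4 + 3) = 3/(-1) = 3*(-1) = -3)
r(l, w) = -4 - w
(r(p, 3²) - 1*(-838)) - 2899 = ((-4 - 1*3²) - 1*(-838)) - 2899 = ((-4 - 1*9) + 838) - 2899 = ((-4 - 9) + 838) - 2899 = (-13 + 838) - 2899 = 825 - 2899 = -2074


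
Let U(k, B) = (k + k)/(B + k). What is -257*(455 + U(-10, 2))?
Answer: -235155/2 ≈ -1.1758e+5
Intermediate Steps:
U(k, B) = 2*k/(B + k) (U(k, B) = (2*k)/(B + k) = 2*k/(B + k))
-257*(455 + U(-10, 2)) = -257*(455 + 2*(-10)/(2 - 10)) = -257*(455 + 2*(-10)/(-8)) = -257*(455 + 2*(-10)*(-⅛)) = -257*(455 + 5/2) = -257*915/2 = -235155/2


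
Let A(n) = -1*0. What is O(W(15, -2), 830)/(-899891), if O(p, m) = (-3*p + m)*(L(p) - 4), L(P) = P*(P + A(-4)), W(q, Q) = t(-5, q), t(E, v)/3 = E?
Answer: -193375/899891 ≈ -0.21489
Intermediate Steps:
t(E, v) = 3*E
W(q, Q) = -15 (W(q, Q) = 3*(-5) = -15)
A(n) = 0
L(P) = P² (L(P) = P*(P + 0) = P*P = P²)
O(p, m) = (-4 + p²)*(m - 3*p) (O(p, m) = (-3*p + m)*(p² - 4) = (m - 3*p)*(-4 + p²) = (-4 + p²)*(m - 3*p))
O(W(15, -2), 830)/(-899891) = (-4*830 - 3*(-15)³ + 12*(-15) + 830*(-15)²)/(-899891) = (-3320 - 3*(-3375) - 180 + 830*225)*(-1/899891) = (-3320 + 10125 - 180 + 186750)*(-1/899891) = 193375*(-1/899891) = -193375/899891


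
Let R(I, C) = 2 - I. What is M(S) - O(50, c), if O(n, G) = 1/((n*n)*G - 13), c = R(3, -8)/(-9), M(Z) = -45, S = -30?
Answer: -107244/2383 ≈ -45.004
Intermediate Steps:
c = ⅑ (c = (2 - 1*3)/(-9) = (2 - 3)*(-⅑) = -1*(-⅑) = ⅑ ≈ 0.11111)
O(n, G) = 1/(-13 + G*n²) (O(n, G) = 1/(n²*G - 13) = 1/(G*n² - 13) = 1/(-13 + G*n²))
M(S) - O(50, c) = -45 - 1/(-13 + (⅑)*50²) = -45 - 1/(-13 + (⅑)*2500) = -45 - 1/(-13 + 2500/9) = -45 - 1/2383/9 = -45 - 1*9/2383 = -45 - 9/2383 = -107244/2383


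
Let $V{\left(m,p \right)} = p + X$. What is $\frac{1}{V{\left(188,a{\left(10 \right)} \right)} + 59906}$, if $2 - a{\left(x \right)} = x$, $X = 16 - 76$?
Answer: $\frac{1}{59838} \approx 1.6712 \cdot 10^{-5}$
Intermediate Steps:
$X = -60$
$a{\left(x \right)} = 2 - x$
$V{\left(m,p \right)} = -60 + p$ ($V{\left(m,p \right)} = p - 60 = -60 + p$)
$\frac{1}{V{\left(188,a{\left(10 \right)} \right)} + 59906} = \frac{1}{\left(-60 + \left(2 - 10\right)\right) + 59906} = \frac{1}{\left(-60 - 8\right) + 59906} = \frac{1}{-68 + 59906} = \frac{1}{59838}$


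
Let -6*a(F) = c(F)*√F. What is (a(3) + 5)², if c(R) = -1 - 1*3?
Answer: 79/3 + 20*√3/3 ≈ 37.880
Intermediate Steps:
c(R) = -4 (c(R) = -1 - 3 = -4)
a(F) = 2*√F/3 (a(F) = -(-2)*√F/3 = 2*√F/3)
(a(3) + 5)² = (2*√3/3 + 5)² = (5 + 2*√3/3)²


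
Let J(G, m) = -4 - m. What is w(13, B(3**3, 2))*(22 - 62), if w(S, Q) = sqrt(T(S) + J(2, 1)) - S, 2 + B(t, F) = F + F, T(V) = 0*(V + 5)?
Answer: 520 - 40*I*sqrt(5) ≈ 520.0 - 89.443*I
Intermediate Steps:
T(V) = 0 (T(V) = 0*(5 + V) = 0)
B(t, F) = -2 + 2*F (B(t, F) = -2 + (F + F) = -2 + 2*F)
w(S, Q) = -S + I*sqrt(5) (w(S, Q) = sqrt(0 + (-4 - 1*1)) - S = sqrt(0 + (-4 - 1)) - S = sqrt(0 - 5) - S = sqrt(-5) - S = I*sqrt(5) - S = -S + I*sqrt(5))
w(13, B(3**3, 2))*(22 - 62) = (-1*13 + I*sqrt(5))*(22 - 62) = (-13 + I*sqrt(5))*(-40) = 520 - 40*I*sqrt(5)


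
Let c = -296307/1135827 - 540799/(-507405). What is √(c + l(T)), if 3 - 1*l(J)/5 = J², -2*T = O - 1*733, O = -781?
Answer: 2*I*√24275201778653645734796805/5821457565 ≈ 1692.7*I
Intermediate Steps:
T = 757 (T = -(-781 - 1*733)/2 = -(-781 - 733)/2 = -½*(-1514) = 757)
l(J) = 15 - 5*J²
c = 4685923762/5821457565 (c = -296307*1/1135827 - 540799*(-1/507405) = -2993/11473 + 540799/507405 = 4685923762/5821457565 ≈ 0.80494)
√(c + l(T)) = √(4685923762/5821457565 + (15 - 5*757²)) = √(4685923762/5821457565 + (15 - 5*573049)) = √(4685923762/5821457565 + (15 - 2865245)) = √(4685923762/5821457565 - 2865230) = √(-16679810173041188/5821457565) = 2*I*√24275201778653645734796805/5821457565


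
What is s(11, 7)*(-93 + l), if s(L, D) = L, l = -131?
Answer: -2464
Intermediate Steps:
s(11, 7)*(-93 + l) = 11*(-93 - 131) = 11*(-224) = -2464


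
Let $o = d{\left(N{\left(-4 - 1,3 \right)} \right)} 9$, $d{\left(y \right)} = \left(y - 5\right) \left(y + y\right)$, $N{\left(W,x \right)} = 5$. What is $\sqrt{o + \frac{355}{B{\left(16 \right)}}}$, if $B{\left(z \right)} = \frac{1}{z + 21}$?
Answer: $\sqrt{13135} \approx 114.61$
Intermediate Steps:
$d{\left(y \right)} = 2 y \left(-5 + y\right)$ ($d{\left(y \right)} = \left(-5 + y\right) 2 y = 2 y \left(-5 + y\right)$)
$B{\left(z \right)} = \frac{1}{21 + z}$
$o = 0$ ($o = 2 \cdot 5 \left(-5 + 5\right) 9 = 2 \cdot 5 \cdot 0 \cdot 9 = 0 \cdot 9 = 0$)
$\sqrt{o + \frac{355}{B{\left(16 \right)}}} = \sqrt{0 + \frac{355}{\frac{1}{21 + 16}}} = \sqrt{0 + \frac{355}{\frac{1}{37}}} = \sqrt{0 + 355 \frac{1}{\frac{1}{37}}} = \sqrt{0 + 355 \cdot 37} = \sqrt{0 + 13135} = \sqrt{13135}$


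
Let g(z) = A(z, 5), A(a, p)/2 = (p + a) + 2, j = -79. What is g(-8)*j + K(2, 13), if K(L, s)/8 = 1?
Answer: 166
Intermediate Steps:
K(L, s) = 8 (K(L, s) = 8*1 = 8)
A(a, p) = 4 + 2*a + 2*p (A(a, p) = 2*((p + a) + 2) = 2*((a + p) + 2) = 2*(2 + a + p) = 4 + 2*a + 2*p)
g(z) = 14 + 2*z (g(z) = 4 + 2*z + 2*5 = 4 + 2*z + 10 = 14 + 2*z)
g(-8)*j + K(2, 13) = (14 + 2*(-8))*(-79) + 8 = (14 - 16)*(-79) + 8 = -2*(-79) + 8 = 158 + 8 = 166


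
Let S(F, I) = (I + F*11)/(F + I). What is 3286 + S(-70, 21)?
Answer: 23109/7 ≈ 3301.3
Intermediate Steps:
S(F, I) = (I + 11*F)/(F + I)
3286 + S(-70, 21) = 3286 + (21 + 11*(-70))/(-70 + 21) = 3286 + (21 - 770)/(-49) = 3286 - 1/49*(-749) = 3286 + 107/7 = 23109/7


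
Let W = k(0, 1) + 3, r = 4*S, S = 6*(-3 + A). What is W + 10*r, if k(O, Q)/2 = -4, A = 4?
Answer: 235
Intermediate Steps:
S = 6 (S = 6*(-3 + 4) = 6*1 = 6)
k(O, Q) = -8 (k(O, Q) = 2*(-4) = -8)
r = 24 (r = 4*6 = 24)
W = -5 (W = -8 + 3 = -5)
W + 10*r = -5 + 10*24 = -5 + 240 = 235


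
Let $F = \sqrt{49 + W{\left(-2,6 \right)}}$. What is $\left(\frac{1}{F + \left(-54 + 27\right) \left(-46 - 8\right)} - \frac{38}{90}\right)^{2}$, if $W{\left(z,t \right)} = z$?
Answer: $\frac{1625945377493344}{9150312347280225} + \frac{80646026 \sqrt{47}}{203340274384005} \approx 0.1777$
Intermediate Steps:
$F = \sqrt{47}$ ($F = \sqrt{49 - 2} = \sqrt{47} \approx 6.8557$)
$\left(\frac{1}{F + \left(-54 + 27\right) \left(-46 - 8\right)} - \frac{38}{90}\right)^{2} = \left(\frac{1}{\sqrt{47} + \left(-54 + 27\right) \left(-46 - 8\right)} - \frac{38}{90}\right)^{2} = \left(\frac{1}{\sqrt{47} - -1458} - \frac{19}{45}\right)^{2} = \left(\frac{1}{\sqrt{47} + 1458} - \frac{19}{45}\right)^{2} = \left(\frac{1}{1458 + \sqrt{47}} - \frac{19}{45}\right)^{2} = \left(- \frac{19}{45} + \frac{1}{1458 + \sqrt{47}}\right)^{2}$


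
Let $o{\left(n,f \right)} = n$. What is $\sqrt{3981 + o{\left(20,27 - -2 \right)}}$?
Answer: $\sqrt{4001} \approx 63.253$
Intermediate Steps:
$\sqrt{3981 + o{\left(20,27 - -2 \right)}} = \sqrt{3981 + 20} = \sqrt{4001}$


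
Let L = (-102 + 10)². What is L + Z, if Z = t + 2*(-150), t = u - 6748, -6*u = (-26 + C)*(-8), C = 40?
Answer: 4304/3 ≈ 1434.7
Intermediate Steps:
u = 56/3 (u = -(-26 + 40)*(-8)/6 = -7*(-8)/3 = -⅙*(-112) = 56/3 ≈ 18.667)
t = -20188/3 (t = 56/3 - 6748 = -20188/3 ≈ -6729.3)
Z = -21088/3 (Z = -20188/3 + 2*(-150) = -20188/3 - 300 = -21088/3 ≈ -7029.3)
L = 8464 (L = (-92)² = 8464)
L + Z = 8464 - 21088/3 = 4304/3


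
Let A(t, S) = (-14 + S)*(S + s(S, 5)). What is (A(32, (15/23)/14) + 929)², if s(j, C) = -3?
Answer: 10119410157087841/10750371856 ≈ 9.4131e+5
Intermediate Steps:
A(t, S) = (-14 + S)*(-3 + S) (A(t, S) = (-14 + S)*(S - 3) = (-14 + S)*(-3 + S))
(A(32, (15/23)/14) + 929)² = ((42 + ((15/23)/14)² - 17*15/23/14) + 929)² = ((42 + ((15*(1/23))*(1/14))² - 17*15*(1/23)/14) + 929)² = ((42 + ((15/23)*(1/14))² - 255/(23*14)) + 929)² = ((42 + (15/322)² - 17*15/322) + 929)² = ((42 + 225/103684 - 255/322) + 929)² = (4272843/103684 + 929)² = (100595279/103684)² = 10119410157087841/10750371856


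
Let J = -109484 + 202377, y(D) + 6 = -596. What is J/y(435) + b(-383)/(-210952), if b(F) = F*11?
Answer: -1399530565/9070936 ≈ -154.29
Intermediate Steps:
y(D) = -602 (y(D) = -6 - 596 = -602)
b(F) = 11*F
J = 92893
J/y(435) + b(-383)/(-210952) = 92893/(-602) + (11*(-383))/(-210952) = 92893*(-1/602) - 4213*(-1/210952) = -92893/602 + 4213/210952 = -1399530565/9070936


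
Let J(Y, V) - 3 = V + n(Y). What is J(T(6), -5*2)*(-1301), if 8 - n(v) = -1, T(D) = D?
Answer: -2602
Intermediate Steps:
n(v) = 9 (n(v) = 8 - 1*(-1) = 8 + 1 = 9)
J(Y, V) = 12 + V (J(Y, V) = 3 + (V + 9) = 3 + (9 + V) = 12 + V)
J(T(6), -5*2)*(-1301) = (12 - 5*2)*(-1301) = (12 - 10)*(-1301) = 2*(-1301) = -2602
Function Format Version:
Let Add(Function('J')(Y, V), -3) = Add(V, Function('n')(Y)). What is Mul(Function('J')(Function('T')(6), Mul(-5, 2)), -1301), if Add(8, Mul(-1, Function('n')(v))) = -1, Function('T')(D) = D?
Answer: -2602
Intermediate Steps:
Function('n')(v) = 9 (Function('n')(v) = Add(8, Mul(-1, -1)) = Add(8, 1) = 9)
Function('J')(Y, V) = Add(12, V) (Function('J')(Y, V) = Add(3, Add(V, 9)) = Add(3, Add(9, V)) = Add(12, V))
Mul(Function('J')(Function('T')(6), Mul(-5, 2)), -1301) = Mul(Add(12, Mul(-5, 2)), -1301) = Mul(Add(12, -10), -1301) = Mul(2, -1301) = -2602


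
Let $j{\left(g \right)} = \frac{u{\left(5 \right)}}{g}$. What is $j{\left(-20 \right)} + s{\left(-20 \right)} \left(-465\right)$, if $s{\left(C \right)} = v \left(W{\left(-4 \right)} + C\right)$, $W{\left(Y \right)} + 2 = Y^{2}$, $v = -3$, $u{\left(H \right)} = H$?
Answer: $- \frac{33481}{4} \approx -8370.3$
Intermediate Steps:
$W{\left(Y \right)} = -2 + Y^{2}$
$s{\left(C \right)} = -42 - 3 C$ ($s{\left(C \right)} = - 3 \left(\left(-2 + \left(-4\right)^{2}\right) + C\right) = - 3 \left(\left(-2 + 16\right) + C\right) = - 3 \left(14 + C\right) = -42 - 3 C$)
$j{\left(g \right)} = \frac{5}{g}$
$j{\left(-20 \right)} + s{\left(-20 \right)} \left(-465\right) = \frac{5}{-20} + \left(-42 - -60\right) \left(-465\right) = 5 \left(- \frac{1}{20}\right) + \left(-42 + 60\right) \left(-465\right) = - \frac{1}{4} + 18 \left(-465\right) = - \frac{1}{4} - 8370 = - \frac{33481}{4}$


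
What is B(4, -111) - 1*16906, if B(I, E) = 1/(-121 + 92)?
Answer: -490275/29 ≈ -16906.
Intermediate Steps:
B(I, E) = -1/29 (B(I, E) = 1/(-29) = -1/29)
B(4, -111) - 1*16906 = -1/29 - 1*16906 = -1/29 - 16906 = -490275/29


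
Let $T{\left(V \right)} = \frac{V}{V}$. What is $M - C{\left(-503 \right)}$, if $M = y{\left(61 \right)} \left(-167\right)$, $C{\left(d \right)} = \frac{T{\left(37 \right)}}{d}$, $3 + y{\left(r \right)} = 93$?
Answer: $- \frac{7560089}{503} \approx -15030.0$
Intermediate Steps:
$y{\left(r \right)} = 90$ ($y{\left(r \right)} = -3 + 93 = 90$)
$T{\left(V \right)} = 1$
$C{\left(d \right)} = \frac{1}{d}$ ($C{\left(d \right)} = 1 \frac{1}{d} = \frac{1}{d}$)
$M = -15030$ ($M = 90 \left(-167\right) = -15030$)
$M - C{\left(-503 \right)} = -15030 - \frac{1}{-503} = -15030 - - \frac{1}{503} = -15030 + \frac{1}{503} = - \frac{7560089}{503}$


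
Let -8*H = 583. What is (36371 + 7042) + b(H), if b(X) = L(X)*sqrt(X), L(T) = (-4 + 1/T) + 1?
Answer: 43413 - 1757*I*sqrt(1166)/2332 ≈ 43413.0 - 25.727*I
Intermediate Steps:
H = -583/8 (H = -1/8*583 = -583/8 ≈ -72.875)
L(T) = -3 + 1/T
b(X) = sqrt(X)*(-3 + 1/X) (b(X) = (-3 + 1/X)*sqrt(X) = sqrt(X)*(-3 + 1/X))
(36371 + 7042) + b(H) = (36371 + 7042) + (1 - 3*(-583/8))/sqrt(-583/8) = 43413 + (-2*I*sqrt(1166)/583)*(1 + 1749/8) = 43413 - 2*I*sqrt(1166)/583*(1757/8) = 43413 - 1757*I*sqrt(1166)/2332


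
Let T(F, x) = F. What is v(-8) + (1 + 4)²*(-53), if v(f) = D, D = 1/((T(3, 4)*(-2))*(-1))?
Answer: -7949/6 ≈ -1324.8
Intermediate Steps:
D = ⅙ (D = 1/((3*(-2))*(-1)) = 1/(-6*(-1)) = 1/6 = ⅙ ≈ 0.16667)
v(f) = ⅙
v(-8) + (1 + 4)²*(-53) = ⅙ + (1 + 4)²*(-53) = ⅙ + 5²*(-53) = ⅙ + 25*(-53) = ⅙ - 1325 = -7949/6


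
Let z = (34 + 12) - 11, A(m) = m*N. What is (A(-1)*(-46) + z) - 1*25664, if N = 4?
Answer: -25445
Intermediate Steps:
A(m) = 4*m (A(m) = m*4 = 4*m)
z = 35 (z = 46 - 11 = 35)
(A(-1)*(-46) + z) - 1*25664 = ((4*(-1))*(-46) + 35) - 1*25664 = (-4*(-46) + 35) - 25664 = (184 + 35) - 25664 = 219 - 25664 = -25445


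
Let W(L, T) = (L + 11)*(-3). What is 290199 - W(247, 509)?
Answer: 290973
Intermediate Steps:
W(L, T) = -33 - 3*L (W(L, T) = (11 + L)*(-3) = -33 - 3*L)
290199 - W(247, 509) = 290199 - (-33 - 3*247) = 290199 - (-33 - 741) = 290199 - 1*(-774) = 290199 + 774 = 290973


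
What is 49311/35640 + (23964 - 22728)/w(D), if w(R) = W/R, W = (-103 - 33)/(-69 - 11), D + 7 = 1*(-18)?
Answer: -1223546857/67320 ≈ -18175.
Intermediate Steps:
D = -25 (D = -7 + 1*(-18) = -7 - 18 = -25)
W = 17/10 (W = -136/(-80) = -136*(-1/80) = 17/10 ≈ 1.7000)
w(R) = 17/(10*R)
49311/35640 + (23964 - 22728)/w(D) = 49311/35640 + (23964 - 22728)/(((17/10)/(-25))) = 49311*(1/35640) + 1236/(((17/10)*(-1/25))) = 5479/3960 + 1236/(-17/250) = 5479/3960 + 1236*(-250/17) = 5479/3960 - 309000/17 = -1223546857/67320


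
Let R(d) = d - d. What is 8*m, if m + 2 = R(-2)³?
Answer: -16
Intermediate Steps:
R(d) = 0
m = -2 (m = -2 + 0³ = -2 + 0 = -2)
8*m = 8*(-2) = -16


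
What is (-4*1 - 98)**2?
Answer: 10404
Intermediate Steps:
(-4*1 - 98)**2 = (-4 - 98)**2 = (-102)**2 = 10404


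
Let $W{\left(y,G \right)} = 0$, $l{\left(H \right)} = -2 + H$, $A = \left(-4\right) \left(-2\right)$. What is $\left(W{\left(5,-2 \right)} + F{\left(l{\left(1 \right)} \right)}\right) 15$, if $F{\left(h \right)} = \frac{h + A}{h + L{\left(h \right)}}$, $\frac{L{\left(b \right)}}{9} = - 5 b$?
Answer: $\frac{105}{44} \approx 2.3864$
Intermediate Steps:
$A = 8$
$L{\left(b \right)} = - 45 b$ ($L{\left(b \right)} = 9 \left(- 5 b\right) = - 45 b$)
$F{\left(h \right)} = - \frac{8 + h}{44 h}$ ($F{\left(h \right)} = \frac{h + 8}{h - 45 h} = \frac{8 + h}{\left(-44\right) h} = \left(8 + h\right) \left(- \frac{1}{44 h}\right) = - \frac{8 + h}{44 h}$)
$\left(W{\left(5,-2 \right)} + F{\left(l{\left(1 \right)} \right)}\right) 15 = \left(0 + \frac{-8 - \left(-2 + 1\right)}{44 \left(-2 + 1\right)}\right) 15 = \left(0 + \frac{-8 - -1}{44 \left(-1\right)}\right) 15 = \left(0 + \frac{1}{44} \left(-1\right) \left(-8 + 1\right)\right) 15 = \left(0 + \frac{1}{44} \left(-1\right) \left(-7\right)\right) 15 = \left(0 + \frac{7}{44}\right) 15 = \frac{7}{44} \cdot 15 = \frac{105}{44}$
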